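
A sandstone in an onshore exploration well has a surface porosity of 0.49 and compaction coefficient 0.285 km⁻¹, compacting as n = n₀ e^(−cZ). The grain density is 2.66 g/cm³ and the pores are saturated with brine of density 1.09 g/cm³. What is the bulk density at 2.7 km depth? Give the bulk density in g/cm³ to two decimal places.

Porosity at depth: n = 0.49·exp(−0.285×2.7) = 0.49×0.4632 = 0.2270
Bulk density: ρ_b = (1−n)ρ_g + n·ρ_f = 0.7730×2.66 + 0.2270×1.09
       = 2.056 + 0.247 = 2.304 g/cm³

2.30 g/cm³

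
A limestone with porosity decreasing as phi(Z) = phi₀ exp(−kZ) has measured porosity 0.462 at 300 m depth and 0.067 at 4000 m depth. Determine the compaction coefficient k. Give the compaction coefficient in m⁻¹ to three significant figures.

0.000522 m⁻¹

Working in km (1 km = 1000 m; k in km⁻¹ = k in m⁻¹ × 1000):
Athy: phi(Z) = phi₀ e^(−kZ) ⇒ phi₁/phi₂ = e^{k(Z₂−Z₁)} ⇒ k = ln(phi₁/phi₂)/(Z₂−Z₁)
k = ln(0.462/0.067) / (4 − 0.3) = ln(6.896) / 3.7 = 1.9309 / 3.7 = 0.5219 km⁻¹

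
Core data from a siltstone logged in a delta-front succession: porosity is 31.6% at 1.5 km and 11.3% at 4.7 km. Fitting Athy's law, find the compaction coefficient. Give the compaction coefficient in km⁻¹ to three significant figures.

0.321 km⁻¹

Athy: φ(d) = φ₀ e^(−kd) ⇒ φ₁/φ₂ = e^{k(d₂−d₁)} ⇒ k = ln(φ₁/φ₂)/(d₂−d₁)
k = ln(0.316/0.113) / (4.7 − 1.5) = ln(2.796) / 3.2 = 1.0284 / 3.2 = 0.3214 km⁻¹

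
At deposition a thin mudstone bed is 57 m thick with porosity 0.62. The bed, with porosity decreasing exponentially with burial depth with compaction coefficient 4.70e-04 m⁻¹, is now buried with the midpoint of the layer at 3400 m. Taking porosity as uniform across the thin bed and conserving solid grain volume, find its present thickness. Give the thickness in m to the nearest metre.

25 m

Working in km (1 km = 1000 m; β in km⁻¹ = β in m⁻¹ × 1000):
Porosity at 3.4 km: φ = 0.62·exp(−0.47×3.4) = 0.1254
Solid-volume conservation: h(1−φ) = h₀(1−φ₀) ⇒ h = h₀·(1−φ₀)/(1−φ)
h = 0.057 × (1 − 0.62)/(1 − 0.1254) = 0.057 × 0.4345 = 0.0248 km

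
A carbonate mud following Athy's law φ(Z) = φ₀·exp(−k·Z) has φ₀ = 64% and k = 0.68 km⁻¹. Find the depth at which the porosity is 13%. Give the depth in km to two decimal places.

2.34 km

Invert Athy's law: Z = ln(φ₀/φ) / k
Z = ln(0.64/0.13) / 0.68 = ln(4.923) / 0.68 = 1.5939 / 0.68 = 2.344 km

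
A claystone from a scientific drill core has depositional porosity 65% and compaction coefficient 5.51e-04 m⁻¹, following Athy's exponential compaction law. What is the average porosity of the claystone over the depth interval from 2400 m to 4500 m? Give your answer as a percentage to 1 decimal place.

10.3%

Working in km (1 km = 1000 m; β in km⁻¹ = β in m⁻¹ × 1000):
⟨n⟩ = (1/(d₂−d₁)) ∫ n₀ e^(−βd) dd = n₀·(e^(−β·d₁) − e^(−β·d₂)) / (β·(d₂−d₁))
e^(−0.551×2.4) = 0.2665; e^(−0.551×4.5) = 0.0838
⟨n⟩ = 0.65 × (0.2665 − 0.0838) / (0.551 × 2.1) = 0.65 × 0.1579 = 0.1026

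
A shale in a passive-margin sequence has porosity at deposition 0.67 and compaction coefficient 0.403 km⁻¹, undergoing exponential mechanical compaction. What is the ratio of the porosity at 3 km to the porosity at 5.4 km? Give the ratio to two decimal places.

n(Z₁)/n(Z₂) = e^(−k·Z₁)/e^(−k·Z₂) = e^{k(Z₂−Z₁)}
= exp(0.403 × 2.4) = exp(0.9672) = 2.6306

2.63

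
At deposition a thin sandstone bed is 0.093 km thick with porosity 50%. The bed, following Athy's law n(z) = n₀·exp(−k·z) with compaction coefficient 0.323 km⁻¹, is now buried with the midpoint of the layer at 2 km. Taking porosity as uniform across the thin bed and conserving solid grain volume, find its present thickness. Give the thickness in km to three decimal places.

Porosity at 2 km: n = 0.5·exp(−0.323×2) = 0.2621
Solid-volume conservation: h(1−n) = h₀(1−n₀) ⇒ h = h₀·(1−n₀)/(1−n)
h = 0.093 × (1 − 0.5)/(1 − 0.2621) = 0.093 × 0.6776 = 0.0630 km

0.063 km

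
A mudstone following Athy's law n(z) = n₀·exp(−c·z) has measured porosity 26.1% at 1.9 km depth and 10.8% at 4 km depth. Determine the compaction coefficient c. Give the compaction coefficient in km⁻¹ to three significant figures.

0.420 km⁻¹

Athy: n(z) = n₀ e^(−cz) ⇒ n₁/n₂ = e^{c(z₂−z₁)} ⇒ c = ln(n₁/n₂)/(z₂−z₁)
c = ln(0.261/0.108) / (4 − 1.9) = ln(2.417) / 2.1 = 0.8824 / 2.1 = 0.4202 km⁻¹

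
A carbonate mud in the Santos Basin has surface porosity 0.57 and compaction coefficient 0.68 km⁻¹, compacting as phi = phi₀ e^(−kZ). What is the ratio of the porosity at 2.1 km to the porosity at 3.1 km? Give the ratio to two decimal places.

1.97

phi(Z₁)/phi(Z₂) = e^(−k·Z₁)/e^(−k·Z₂) = e^{k(Z₂−Z₁)}
= exp(0.68 × 1) = exp(0.68) = 1.9739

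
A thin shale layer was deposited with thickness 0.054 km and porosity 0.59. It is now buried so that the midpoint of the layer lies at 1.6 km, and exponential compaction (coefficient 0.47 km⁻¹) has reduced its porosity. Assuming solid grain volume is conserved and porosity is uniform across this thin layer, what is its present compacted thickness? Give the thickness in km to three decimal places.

0.031 km

Porosity at 1.6 km: n = 0.59·exp(−0.47×1.6) = 0.2781
Solid-volume conservation: h(1−n) = h₀(1−n₀) ⇒ h = h₀·(1−n₀)/(1−n)
h = 0.054 × (1 − 0.59)/(1 − 0.2781) = 0.054 × 0.5680 = 0.0307 km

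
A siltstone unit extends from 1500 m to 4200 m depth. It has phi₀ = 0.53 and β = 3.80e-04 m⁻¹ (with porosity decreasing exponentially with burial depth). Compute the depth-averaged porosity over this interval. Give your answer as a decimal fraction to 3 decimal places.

0.187

Working in km (1 km = 1000 m; β in km⁻¹ = β in m⁻¹ × 1000):
⟨phi⟩ = (1/(Z₂−Z₁)) ∫ phi₀ e^(−βZ) dZ = phi₀·(e^(−β·Z₁) − e^(−β·Z₂)) / (β·(Z₂−Z₁))
e^(−0.38×1.5) = 0.5655; e^(−0.38×4.2) = 0.2027
⟨phi⟩ = 0.53 × (0.5655 − 0.2027) / (0.38 × 2.7) = 0.53 × 0.3536 = 0.1874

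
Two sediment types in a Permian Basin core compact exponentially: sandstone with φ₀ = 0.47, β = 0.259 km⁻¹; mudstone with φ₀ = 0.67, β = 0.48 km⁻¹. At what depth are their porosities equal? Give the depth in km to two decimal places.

Set φ₀ₐ e^(−βₐz) = φ₀ᵦ e^(−βᵦz) ⇒ ln(φ₀ₐ/φ₀ᵦ) = (βₐ − βᵦ)·z
z = ln(0.47/0.67) / (0.259 − 0.48) = -0.3545 / -0.221 = 1.604 km

1.60 km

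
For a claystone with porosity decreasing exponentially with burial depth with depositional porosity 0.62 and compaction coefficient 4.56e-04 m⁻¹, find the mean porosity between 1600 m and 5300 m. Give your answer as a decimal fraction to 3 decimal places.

Working in km (1 km = 1000 m; β in km⁻¹ = β in m⁻¹ × 1000):
⟨n⟩ = (1/(z₂−z₁)) ∫ n₀ e^(−βz) dz = n₀·(e^(−β·z₁) − e^(−β·z₂)) / (β·(z₂−z₁))
e^(−0.456×1.6) = 0.4821; e^(−0.456×5.3) = 0.0892
⟨n⟩ = 0.62 × (0.4821 − 0.0892) / (0.456 × 3.7) = 0.62 × 0.2329 = 0.1444

0.144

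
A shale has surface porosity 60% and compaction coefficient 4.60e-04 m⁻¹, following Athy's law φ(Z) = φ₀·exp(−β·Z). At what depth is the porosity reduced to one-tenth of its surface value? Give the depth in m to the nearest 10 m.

5010 m

Working in km (1 km = 1000 m; β in km⁻¹ = β in m⁻¹ × 1000):
φ/φ₀ = 1/10 ⇒ exp(−β·Z) = 1/10 ⇒ Z = ln(10) / β
Z = 2.3026 / 0.46 = 5.006 km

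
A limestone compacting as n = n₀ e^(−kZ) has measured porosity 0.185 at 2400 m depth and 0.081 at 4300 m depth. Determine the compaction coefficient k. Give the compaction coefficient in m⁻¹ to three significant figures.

Working in km (1 km = 1000 m; k in km⁻¹ = k in m⁻¹ × 1000):
Athy: n(Z) = n₀ e^(−kZ) ⇒ n₁/n₂ = e^{k(Z₂−Z₁)} ⇒ k = ln(n₁/n₂)/(Z₂−Z₁)
k = ln(0.185/0.081) / (4.3 − 2.4) = ln(2.284) / 1.9 = 0.8259 / 1.9 = 0.4347 km⁻¹

0.000435 m⁻¹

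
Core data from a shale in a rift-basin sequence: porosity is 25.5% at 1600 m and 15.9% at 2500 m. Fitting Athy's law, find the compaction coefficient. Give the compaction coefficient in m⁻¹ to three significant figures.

Working in km (1 km = 1000 m; β in km⁻¹ = β in m⁻¹ × 1000):
Athy: phi(Z) = phi₀ e^(−βZ) ⇒ phi₁/phi₂ = e^{β(Z₂−Z₁)} ⇒ β = ln(phi₁/phi₂)/(Z₂−Z₁)
β = ln(0.255/0.159) / (2.5 − 1.6) = ln(1.604) / 0.9 = 0.4724 / 0.9 = 0.5248 km⁻¹

0.000525 m⁻¹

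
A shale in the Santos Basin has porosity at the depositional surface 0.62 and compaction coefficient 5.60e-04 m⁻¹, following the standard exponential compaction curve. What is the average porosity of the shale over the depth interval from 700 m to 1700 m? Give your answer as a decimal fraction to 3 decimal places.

0.321

Working in km (1 km = 1000 m; c in km⁻¹ = c in m⁻¹ × 1000):
⟨φ⟩ = (1/(z₂−z₁)) ∫ φ₀ e^(−cz) dz = φ₀·(e^(−c·z₁) − e^(−c·z₂)) / (c·(z₂−z₁))
e^(−0.56×0.7) = 0.6757; e^(−0.56×1.7) = 0.3860
⟨φ⟩ = 0.62 × (0.6757 − 0.3860) / (0.56 × 1) = 0.62 × 0.5174 = 0.3208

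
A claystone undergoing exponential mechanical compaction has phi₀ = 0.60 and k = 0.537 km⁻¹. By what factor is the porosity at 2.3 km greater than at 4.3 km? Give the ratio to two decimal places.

phi(z₁)/phi(z₂) = e^(−k·z₁)/e^(−k·z₂) = e^{k(z₂−z₁)}
= exp(0.537 × 2) = exp(1.074) = 2.9271

2.93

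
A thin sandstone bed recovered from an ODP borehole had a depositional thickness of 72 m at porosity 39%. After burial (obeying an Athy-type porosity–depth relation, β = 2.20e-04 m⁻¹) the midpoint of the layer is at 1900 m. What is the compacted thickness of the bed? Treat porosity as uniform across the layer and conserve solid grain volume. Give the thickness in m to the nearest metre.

Working in km (1 km = 1000 m; β in km⁻¹ = β in m⁻¹ × 1000):
Porosity at 1.9 km: phi = 0.39·exp(−0.22×1.9) = 0.2568
Solid-volume conservation: h(1−phi) = h₀(1−phi₀) ⇒ h = h₀·(1−phi₀)/(1−phi)
h = 0.072 × (1 − 0.39)/(1 − 0.2568) = 0.072 × 0.8207 = 0.0591 km

59 m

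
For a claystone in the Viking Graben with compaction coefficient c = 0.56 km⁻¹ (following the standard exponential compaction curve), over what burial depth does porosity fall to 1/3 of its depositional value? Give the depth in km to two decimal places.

phi/phi₀ = 1/3 ⇒ exp(−c·d) = 1/3 ⇒ d = ln(3) / c
d = 1.0986 / 0.56 = 1.962 km

1.96 km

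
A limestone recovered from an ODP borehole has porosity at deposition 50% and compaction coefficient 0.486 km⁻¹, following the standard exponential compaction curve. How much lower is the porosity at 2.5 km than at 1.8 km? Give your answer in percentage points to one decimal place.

phi(1.8) = 0.5·e^(−0.486×1.8) = 0.2085
phi(2.5) = 0.5·e^(−0.486×2.5) = 0.1484
Δphi = 0.2085 − 0.1484 = 0.0601

6.0 percentage points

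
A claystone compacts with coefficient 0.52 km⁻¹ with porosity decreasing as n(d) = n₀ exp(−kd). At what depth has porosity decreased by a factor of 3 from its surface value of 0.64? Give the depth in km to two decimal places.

n/n₀ = 1/3 ⇒ exp(−k·d) = 1/3 ⇒ d = ln(3) / k
d = 1.0986 / 0.52 = 2.113 km

2.11 km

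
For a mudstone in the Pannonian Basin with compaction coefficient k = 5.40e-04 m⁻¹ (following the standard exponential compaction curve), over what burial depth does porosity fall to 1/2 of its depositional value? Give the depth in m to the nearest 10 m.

1280 m

Working in km (1 km = 1000 m; k in km⁻¹ = k in m⁻¹ × 1000):
φ/φ₀ = 1/2 ⇒ exp(−k·d) = 1/2 ⇒ d = ln(2) / k
d = 0.6931 / 0.54 = 1.284 km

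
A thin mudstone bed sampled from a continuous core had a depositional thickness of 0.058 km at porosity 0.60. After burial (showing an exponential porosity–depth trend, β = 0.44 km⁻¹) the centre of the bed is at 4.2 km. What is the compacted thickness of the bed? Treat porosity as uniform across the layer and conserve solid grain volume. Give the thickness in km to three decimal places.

Porosity at 4.2 km: φ = 0.6·exp(−0.44×4.2) = 0.0945
Solid-volume conservation: h(1−φ) = h₀(1−φ₀) ⇒ h = h₀·(1−φ₀)/(1−φ)
h = 0.058 × (1 − 0.6)/(1 − 0.0945) = 0.058 × 0.4418 = 0.0256 km

0.026 km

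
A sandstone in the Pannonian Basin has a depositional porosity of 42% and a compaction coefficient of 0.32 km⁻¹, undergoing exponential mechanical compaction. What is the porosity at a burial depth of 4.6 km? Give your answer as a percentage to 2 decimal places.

9.64%

φ = φ₀·exp(−β·d) = 0.42 × exp(−0.32 × 4.6) = 0.42 × exp(−1.472)
  = 0.42 × 0.2295 = 0.0964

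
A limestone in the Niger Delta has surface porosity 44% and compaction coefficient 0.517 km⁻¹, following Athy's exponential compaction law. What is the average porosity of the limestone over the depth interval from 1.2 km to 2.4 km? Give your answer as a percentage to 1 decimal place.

17.6%

⟨φ⟩ = (1/(d₂−d₁)) ∫ φ₀ e^(−kd) dd = φ₀·(e^(−k·d₁) − e^(−k·d₂)) / (k·(d₂−d₁))
e^(−0.517×1.2) = 0.5377; e^(−0.517×2.4) = 0.2892
⟨φ⟩ = 0.44 × (0.5377 − 0.2892) / (0.517 × 1.2) = 0.44 × 0.4007 = 0.1763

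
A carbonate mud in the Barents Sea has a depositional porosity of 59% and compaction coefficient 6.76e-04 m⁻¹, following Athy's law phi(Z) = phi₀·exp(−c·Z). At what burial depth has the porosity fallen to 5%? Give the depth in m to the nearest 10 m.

3650 m

Working in km (1 km = 1000 m; c in km⁻¹ = c in m⁻¹ × 1000):
Invert Athy's law: Z = ln(phi₀/phi) / c
Z = ln(0.59/0.05) / 0.676 = ln(11.8) / 0.676 = 2.4681 / 0.676 = 3.651 km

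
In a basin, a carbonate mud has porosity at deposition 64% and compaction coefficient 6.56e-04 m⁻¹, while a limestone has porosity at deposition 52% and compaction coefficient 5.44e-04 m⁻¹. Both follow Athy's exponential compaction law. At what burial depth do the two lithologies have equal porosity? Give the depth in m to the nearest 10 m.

Working in km (1 km = 1000 m; c in km⁻¹ = c in m⁻¹ × 1000):
Set φ₀ₐ e^(−cₐd) = φ₀ᵦ e^(−cᵦd) ⇒ ln(φ₀ₐ/φ₀ᵦ) = (cₐ − cᵦ)·d
d = ln(0.64/0.52) / (0.656 − 0.544) = 0.2076 / 0.112 = 1.854 km

1850 m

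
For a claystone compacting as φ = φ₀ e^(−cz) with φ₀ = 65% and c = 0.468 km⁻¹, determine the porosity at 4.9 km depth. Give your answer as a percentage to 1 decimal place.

6.6%

φ = φ₀·exp(−c·z) = 0.65 × exp(−0.468 × 4.9) = 0.65 × exp(−2.293)
  = 0.65 × 0.1009 = 0.0656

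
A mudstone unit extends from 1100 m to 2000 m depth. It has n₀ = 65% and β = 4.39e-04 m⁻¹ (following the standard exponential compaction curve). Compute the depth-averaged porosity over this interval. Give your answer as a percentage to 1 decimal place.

33.1%

Working in km (1 km = 1000 m; β in km⁻¹ = β in m⁻¹ × 1000):
⟨n⟩ = (1/(d₂−d₁)) ∫ n₀ e^(−βd) dd = n₀·(e^(−β·d₁) − e^(−β·d₂)) / (β·(d₂−d₁))
e^(−0.439×1.1) = 0.6170; e^(−0.439×2) = 0.4156
⟨n⟩ = 0.65 × (0.6170 − 0.4156) / (0.439 × 0.9) = 0.65 × 0.5097 = 0.3313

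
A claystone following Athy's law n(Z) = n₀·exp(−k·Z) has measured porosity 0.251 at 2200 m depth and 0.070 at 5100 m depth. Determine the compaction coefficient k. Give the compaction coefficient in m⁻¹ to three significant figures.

0.000440 m⁻¹

Working in km (1 km = 1000 m; k in km⁻¹ = k in m⁻¹ × 1000):
Athy: n(Z) = n₀ e^(−kZ) ⇒ n₁/n₂ = e^{k(Z₂−Z₁)} ⇒ k = ln(n₁/n₂)/(Z₂−Z₁)
k = ln(0.251/0.07) / (5.1 − 2.2) = ln(3.586) / 2.9 = 1.2770 / 2.9 = 0.4403 km⁻¹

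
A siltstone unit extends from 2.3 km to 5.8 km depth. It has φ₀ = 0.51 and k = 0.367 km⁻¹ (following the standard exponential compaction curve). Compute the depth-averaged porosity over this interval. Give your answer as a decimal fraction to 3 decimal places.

⟨φ⟩ = (1/(z₂−z₁)) ∫ φ₀ e^(−kz) dz = φ₀·(e^(−k·z₁) − e^(−k·z₂)) / (k·(z₂−z₁))
e^(−0.367×2.3) = 0.4299; e^(−0.367×5.8) = 0.1190
⟨φ⟩ = 0.51 × (0.4299 − 0.1190) / (0.367 × 3.5) = 0.51 × 0.2421 = 0.1235

0.123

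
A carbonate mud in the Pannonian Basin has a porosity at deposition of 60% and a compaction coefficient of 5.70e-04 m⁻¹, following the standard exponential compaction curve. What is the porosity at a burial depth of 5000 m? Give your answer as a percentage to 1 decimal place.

3.5%

Working in km (1 km = 1000 m; c in km⁻¹ = c in m⁻¹ × 1000):
φ = φ₀·exp(−c·z) = 0.6 × exp(−0.57 × 5) = 0.6 × exp(−2.85)
  = 0.6 × 0.0578 = 0.0347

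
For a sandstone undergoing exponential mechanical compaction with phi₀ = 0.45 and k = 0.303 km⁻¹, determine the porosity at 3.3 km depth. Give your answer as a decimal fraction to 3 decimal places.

0.166

phi = phi₀·exp(−k·Z) = 0.45 × exp(−0.303 × 3.3) = 0.45 × exp(−0.9999)
  = 0.45 × 0.3679 = 0.1656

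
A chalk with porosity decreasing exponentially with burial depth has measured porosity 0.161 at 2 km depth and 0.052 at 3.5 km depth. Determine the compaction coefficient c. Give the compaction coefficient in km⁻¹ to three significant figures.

Athy: phi(d) = phi₀ e^(−cd) ⇒ phi₁/phi₂ = e^{c(d₂−d₁)} ⇒ c = ln(phi₁/phi₂)/(d₂−d₁)
c = ln(0.161/0.052) / (3.5 − 2) = ln(3.096) / 1.5 = 1.1302 / 1.5 = 0.7534 km⁻¹

0.753 km⁻¹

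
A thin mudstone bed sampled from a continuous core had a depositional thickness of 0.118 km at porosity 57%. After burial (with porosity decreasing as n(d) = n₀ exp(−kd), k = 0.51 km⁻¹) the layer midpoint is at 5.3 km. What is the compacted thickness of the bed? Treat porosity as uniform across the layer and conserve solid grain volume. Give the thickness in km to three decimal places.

Porosity at 5.3 km: n = 0.57·exp(−0.51×5.3) = 0.0382
Solid-volume conservation: h(1−n) = h₀(1−n₀) ⇒ h = h₀·(1−n₀)/(1−n)
h = 0.118 × (1 − 0.57)/(1 − 0.0382) = 0.118 × 0.4471 = 0.0528 km

0.053 km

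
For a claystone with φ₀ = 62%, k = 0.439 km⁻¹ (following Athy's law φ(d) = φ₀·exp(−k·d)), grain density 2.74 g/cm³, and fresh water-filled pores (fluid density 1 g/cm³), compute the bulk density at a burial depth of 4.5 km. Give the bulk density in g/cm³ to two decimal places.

2.59 g/cm³

Porosity at depth: φ = 0.62·exp(−0.439×4.5) = 0.62×0.1387 = 0.0860
Bulk density: ρ_b = (1−φ)ρ_g + φ·ρ_f = 0.9140×2.74 + 0.0860×1
       = 2.504 + 0.086 = 2.590 g/cm³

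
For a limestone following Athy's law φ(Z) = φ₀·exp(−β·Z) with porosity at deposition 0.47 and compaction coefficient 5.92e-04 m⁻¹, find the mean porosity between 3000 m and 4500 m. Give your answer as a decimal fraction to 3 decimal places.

Working in km (1 km = 1000 m; β in km⁻¹ = β in m⁻¹ × 1000):
⟨φ⟩ = (1/(Z₂−Z₁)) ∫ φ₀ e^(−βZ) dZ = φ₀·(e^(−β·Z₁) − e^(−β·Z₂)) / (β·(Z₂−Z₁))
e^(−0.592×3) = 0.1693; e^(−0.592×4.5) = 0.0697
⟨φ⟩ = 0.47 × (0.1693 − 0.0697) / (0.592 × 1.5) = 0.47 × 0.1122 = 0.0527

0.053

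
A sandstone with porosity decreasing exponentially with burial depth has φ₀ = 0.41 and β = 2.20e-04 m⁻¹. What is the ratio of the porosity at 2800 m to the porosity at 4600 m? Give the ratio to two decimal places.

Working in km (1 km = 1000 m; β in km⁻¹ = β in m⁻¹ × 1000):
φ(Z₁)/φ(Z₂) = e^(−β·Z₁)/e^(−β·Z₂) = e^{β(Z₂−Z₁)}
= exp(0.22 × 1.8) = exp(0.396) = 1.4859

1.49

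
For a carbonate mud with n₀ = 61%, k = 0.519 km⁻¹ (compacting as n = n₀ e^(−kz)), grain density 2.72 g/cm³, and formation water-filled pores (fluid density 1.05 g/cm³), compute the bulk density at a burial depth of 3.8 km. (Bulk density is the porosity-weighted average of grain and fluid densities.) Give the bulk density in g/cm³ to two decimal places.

2.58 g/cm³

Porosity at depth: n = 0.61·exp(−0.519×3.8) = 0.61×0.1392 = 0.0849
Bulk density: ρ_b = (1−n)ρ_g + n·ρ_f = 0.9151×2.72 + 0.0849×1.05
       = 2.489 + 0.089 = 2.578 g/cm³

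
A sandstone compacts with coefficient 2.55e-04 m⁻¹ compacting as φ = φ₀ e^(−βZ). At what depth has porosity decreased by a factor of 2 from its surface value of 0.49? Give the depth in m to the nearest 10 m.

2720 m

Working in km (1 km = 1000 m; β in km⁻¹ = β in m⁻¹ × 1000):
φ/φ₀ = 1/2 ⇒ exp(−β·Z) = 1/2 ⇒ Z = ln(2) / β
Z = 0.6931 / 0.255 = 2.718 km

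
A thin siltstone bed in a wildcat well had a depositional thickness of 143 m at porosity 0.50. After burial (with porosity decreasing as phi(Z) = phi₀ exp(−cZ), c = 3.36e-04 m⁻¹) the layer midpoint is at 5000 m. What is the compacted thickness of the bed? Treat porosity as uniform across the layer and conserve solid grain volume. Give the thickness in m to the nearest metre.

79 m

Working in km (1 km = 1000 m; c in km⁻¹ = c in m⁻¹ × 1000):
Porosity at 5 km: phi = 0.5·exp(−0.336×5) = 0.0932
Solid-volume conservation: h(1−phi) = h₀(1−phi₀) ⇒ h = h₀·(1−phi₀)/(1−phi)
h = 0.143 × (1 − 0.5)/(1 − 0.0932) = 0.143 × 0.5514 = 0.0788 km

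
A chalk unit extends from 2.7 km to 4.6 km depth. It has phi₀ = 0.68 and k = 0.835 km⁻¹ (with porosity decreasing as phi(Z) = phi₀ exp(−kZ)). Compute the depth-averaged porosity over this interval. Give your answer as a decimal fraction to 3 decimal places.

⟨phi⟩ = (1/(Z₂−Z₁)) ∫ phi₀ e^(−kZ) dZ = phi₀·(e^(−k·Z₁) − e^(−k·Z₂)) / (k·(Z₂−Z₁))
e^(−0.835×2.7) = 0.1049; e^(−0.835×4.6) = 0.0215
⟨phi⟩ = 0.68 × (0.1049 − 0.0215) / (0.835 × 1.9) = 0.68 × 0.0526 = 0.0358

0.036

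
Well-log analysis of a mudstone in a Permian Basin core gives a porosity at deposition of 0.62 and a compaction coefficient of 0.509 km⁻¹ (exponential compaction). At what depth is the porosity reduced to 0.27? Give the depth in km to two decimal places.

Invert Athy's law: d = ln(n₀/n) / β
d = ln(0.62/0.27) / 0.509 = ln(2.296) / 0.509 = 0.8313 / 0.509 = 1.633 km

1.63 km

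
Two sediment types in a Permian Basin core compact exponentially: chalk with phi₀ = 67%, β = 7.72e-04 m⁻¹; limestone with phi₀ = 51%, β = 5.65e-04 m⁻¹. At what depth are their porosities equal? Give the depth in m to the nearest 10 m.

1320 m

Working in km (1 km = 1000 m; β in km⁻¹ = β in m⁻¹ × 1000):
Set phi₀ₐ e^(−βₐZ) = phi₀ᵦ e^(−βᵦZ) ⇒ ln(phi₀ₐ/phi₀ᵦ) = (βₐ − βᵦ)·Z
Z = ln(0.67/0.51) / (0.772 − 0.565) = 0.2729 / 0.207 = 1.318 km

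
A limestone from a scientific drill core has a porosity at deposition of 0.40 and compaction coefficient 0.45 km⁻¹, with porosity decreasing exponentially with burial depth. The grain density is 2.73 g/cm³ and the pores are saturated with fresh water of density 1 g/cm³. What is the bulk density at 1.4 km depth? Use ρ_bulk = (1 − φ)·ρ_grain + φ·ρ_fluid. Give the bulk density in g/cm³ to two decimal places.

2.36 g/cm³

Porosity at depth: φ = 0.4·exp(−0.45×1.4) = 0.4×0.5326 = 0.2130
Bulk density: ρ_b = (1−φ)ρ_g + φ·ρ_f = 0.7870×2.73 + 0.2130×1
       = 2.148 + 0.213 = 2.361 g/cm³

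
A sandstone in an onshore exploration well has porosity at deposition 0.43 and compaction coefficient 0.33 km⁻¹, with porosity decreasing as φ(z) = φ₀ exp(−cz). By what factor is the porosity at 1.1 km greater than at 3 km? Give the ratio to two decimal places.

φ(z₁)/φ(z₂) = e^(−c·z₁)/e^(−c·z₂) = e^{c(z₂−z₁)}
= exp(0.33 × 1.9) = exp(0.627) = 1.8720

1.87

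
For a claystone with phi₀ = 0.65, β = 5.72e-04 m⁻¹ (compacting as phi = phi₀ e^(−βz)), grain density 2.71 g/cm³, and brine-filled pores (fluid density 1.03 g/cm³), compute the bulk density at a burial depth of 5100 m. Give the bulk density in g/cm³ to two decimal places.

Working in km (1 km = 1000 m; β in km⁻¹ = β in m⁻¹ × 1000):
Porosity at depth: phi = 0.65·exp(−0.572×5.1) = 0.65×0.0541 = 0.0352
Bulk density: ρ_b = (1−phi)ρ_g + phi·ρ_f = 0.9648×2.71 + 0.0352×1.03
       = 2.615 + 0.036 = 2.651 g/cm³

2.65 g/cm³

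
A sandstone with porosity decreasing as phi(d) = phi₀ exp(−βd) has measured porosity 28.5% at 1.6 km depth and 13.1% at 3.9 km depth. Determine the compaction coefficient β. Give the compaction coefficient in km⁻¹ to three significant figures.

Athy: phi(d) = phi₀ e^(−βd) ⇒ phi₁/phi₂ = e^{β(d₂−d₁)} ⇒ β = ln(phi₁/phi₂)/(d₂−d₁)
β = ln(0.285/0.131) / (3.9 − 1.6) = ln(2.176) / 2.3 = 0.7773 / 2.3 = 0.338 km⁻¹

0.338 km⁻¹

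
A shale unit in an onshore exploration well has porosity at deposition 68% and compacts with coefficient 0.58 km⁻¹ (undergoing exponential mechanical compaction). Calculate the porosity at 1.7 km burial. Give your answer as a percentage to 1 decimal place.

25.4%

φ = φ₀·exp(−c·z) = 0.68 × exp(−0.58 × 1.7) = 0.68 × exp(−0.986)
  = 0.68 × 0.3731 = 0.2537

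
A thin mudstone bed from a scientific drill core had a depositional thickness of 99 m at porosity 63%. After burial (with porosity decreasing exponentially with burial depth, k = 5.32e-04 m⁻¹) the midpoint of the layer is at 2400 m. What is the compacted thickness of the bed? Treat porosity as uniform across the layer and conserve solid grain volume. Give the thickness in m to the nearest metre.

Working in km (1 km = 1000 m; k in km⁻¹ = k in m⁻¹ × 1000):
Porosity at 2.4 km: φ = 0.63·exp(−0.532×2.4) = 0.1757
Solid-volume conservation: h(1−φ) = h₀(1−φ₀) ⇒ h = h₀·(1−φ₀)/(1−φ)
h = 0.099 × (1 − 0.63)/(1 − 0.1757) = 0.099 × 0.4489 = 0.0444 km

44 m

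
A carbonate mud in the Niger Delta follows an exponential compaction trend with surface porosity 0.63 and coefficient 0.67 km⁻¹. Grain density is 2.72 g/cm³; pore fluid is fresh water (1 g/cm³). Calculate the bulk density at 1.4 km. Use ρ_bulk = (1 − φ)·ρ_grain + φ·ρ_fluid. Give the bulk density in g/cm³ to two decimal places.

2.30 g/cm³

Porosity at depth: n = 0.63·exp(−0.67×1.4) = 0.63×0.3914 = 0.2466
Bulk density: ρ_b = (1−n)ρ_g + n·ρ_f = 0.7534×2.72 + 0.2466×1
       = 2.049 + 0.247 = 2.296 g/cm³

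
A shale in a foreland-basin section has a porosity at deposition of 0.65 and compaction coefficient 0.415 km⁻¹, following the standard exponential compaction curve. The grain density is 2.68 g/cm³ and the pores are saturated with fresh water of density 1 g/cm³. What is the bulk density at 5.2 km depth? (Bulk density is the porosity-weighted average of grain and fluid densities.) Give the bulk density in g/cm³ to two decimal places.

Porosity at depth: φ = 0.65·exp(−0.415×5.2) = 0.65×0.1156 = 0.0751
Bulk density: ρ_b = (1−φ)ρ_g + φ·ρ_f = 0.9249×2.68 + 0.0751×1
       = 2.479 + 0.075 = 2.554 g/cm³

2.55 g/cm³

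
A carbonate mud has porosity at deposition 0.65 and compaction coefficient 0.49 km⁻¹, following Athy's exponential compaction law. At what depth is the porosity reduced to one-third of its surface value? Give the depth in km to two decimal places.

2.24 km

φ/φ₀ = 1/3 ⇒ exp(−k·Z) = 1/3 ⇒ Z = ln(3) / k
Z = 1.0986 / 0.49 = 2.242 km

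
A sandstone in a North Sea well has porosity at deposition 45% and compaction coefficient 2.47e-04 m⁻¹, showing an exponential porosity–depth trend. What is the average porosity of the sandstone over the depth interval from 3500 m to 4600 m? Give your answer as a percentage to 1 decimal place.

16.6%

Working in km (1 km = 1000 m; β in km⁻¹ = β in m⁻¹ × 1000):
⟨φ⟩ = (1/(z₂−z₁)) ∫ φ₀ e^(−βz) dz = φ₀·(e^(−β·z₁) − e^(−β·z₂)) / (β·(z₂−z₁))
e^(−0.247×3.5) = 0.4213; e^(−0.247×4.6) = 0.3210
⟨φ⟩ = 0.45 × (0.4213 − 0.3210) / (0.247 × 1.1) = 0.45 × 0.3689 = 0.1660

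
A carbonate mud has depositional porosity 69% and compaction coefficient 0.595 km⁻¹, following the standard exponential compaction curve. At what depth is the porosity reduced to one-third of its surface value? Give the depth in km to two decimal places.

phi/phi₀ = 1/3 ⇒ exp(−β·z) = 1/3 ⇒ z = ln(3) / β
z = 1.0986 / 0.595 = 1.846 km

1.85 km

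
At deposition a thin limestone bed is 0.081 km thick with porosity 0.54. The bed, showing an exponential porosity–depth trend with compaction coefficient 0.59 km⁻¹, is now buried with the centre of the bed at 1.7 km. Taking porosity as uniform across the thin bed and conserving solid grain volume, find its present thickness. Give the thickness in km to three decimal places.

0.046 km

Porosity at 1.7 km: φ = 0.54·exp(−0.59×1.7) = 0.1981
Solid-volume conservation: h(1−φ) = h₀(1−φ₀) ⇒ h = h₀·(1−φ₀)/(1−φ)
h = 0.081 × (1 − 0.54)/(1 − 0.1981) = 0.081 × 0.5736 = 0.0465 km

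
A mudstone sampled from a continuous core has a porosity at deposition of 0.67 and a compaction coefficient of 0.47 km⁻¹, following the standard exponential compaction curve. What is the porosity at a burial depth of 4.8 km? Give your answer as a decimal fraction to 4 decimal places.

phi = phi₀·exp(−β·z) = 0.67 × exp(−0.47 × 4.8) = 0.67 × exp(−2.256)
  = 0.67 × 0.1048 = 0.0702

0.0702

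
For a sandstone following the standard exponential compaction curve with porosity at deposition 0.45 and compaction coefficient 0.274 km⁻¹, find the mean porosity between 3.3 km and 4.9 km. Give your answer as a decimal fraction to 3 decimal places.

0.148

⟨φ⟩ = (1/(z₂−z₁)) ∫ φ₀ e^(−cz) dz = φ₀·(e^(−c·z₁) − e^(−c·z₂)) / (c·(z₂−z₁))
e^(−0.274×3.3) = 0.4049; e^(−0.274×4.9) = 0.2612
⟨φ⟩ = 0.45 × (0.4049 − 0.2612) / (0.274 × 1.6) = 0.45 × 0.3278 = 0.1475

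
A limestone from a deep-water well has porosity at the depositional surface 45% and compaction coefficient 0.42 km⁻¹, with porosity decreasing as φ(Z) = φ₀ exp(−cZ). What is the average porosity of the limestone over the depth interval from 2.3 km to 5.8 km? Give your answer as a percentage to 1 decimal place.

⟨φ⟩ = (1/(Z₂−Z₁)) ∫ φ₀ e^(−cZ) dZ = φ₀·(e^(−c·Z₁) − e^(−c·Z₂)) / (c·(Z₂−Z₁))
e^(−0.42×2.3) = 0.3806; e^(−0.42×5.8) = 0.0875
⟨φ⟩ = 0.45 × (0.3806 − 0.0875) / (0.42 × 3.5) = 0.45 × 0.1994 = 0.0897

9.0%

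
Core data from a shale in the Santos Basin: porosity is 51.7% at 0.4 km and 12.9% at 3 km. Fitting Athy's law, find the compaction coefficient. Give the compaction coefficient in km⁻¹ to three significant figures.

Athy: n(z) = n₀ e^(−βz) ⇒ n₁/n₂ = e^{β(z₂−z₁)} ⇒ β = ln(n₁/n₂)/(z₂−z₁)
β = ln(0.517/0.129) / (3 − 0.4) = ln(4.008) / 2.6 = 1.3882 / 2.6 = 0.5339 km⁻¹

0.534 km⁻¹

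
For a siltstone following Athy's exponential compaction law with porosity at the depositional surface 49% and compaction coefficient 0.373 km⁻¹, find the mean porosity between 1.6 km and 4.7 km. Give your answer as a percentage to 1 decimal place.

16.0%

⟨φ⟩ = (1/(z₂−z₁)) ∫ φ₀ e^(−βz) dz = φ₀·(e^(−β·z₁) − e^(−β·z₂)) / (β·(z₂−z₁))
e^(−0.373×1.6) = 0.5506; e^(−0.373×4.7) = 0.1732
⟨φ⟩ = 0.49 × (0.5506 − 0.1732) / (0.373 × 3.1) = 0.49 × 0.3263 = 0.1599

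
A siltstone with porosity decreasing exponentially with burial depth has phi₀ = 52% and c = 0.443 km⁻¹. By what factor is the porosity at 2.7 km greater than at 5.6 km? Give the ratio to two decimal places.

phi(z₁)/phi(z₂) = e^(−c·z₁)/e^(−c·z₂) = e^{c(z₂−z₁)}
= exp(0.443 × 2.9) = exp(1.285) = 3.6136

3.61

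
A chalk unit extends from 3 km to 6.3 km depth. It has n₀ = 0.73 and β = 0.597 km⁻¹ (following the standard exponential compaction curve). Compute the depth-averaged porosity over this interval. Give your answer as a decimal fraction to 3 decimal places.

⟨n⟩ = (1/(z₂−z₁)) ∫ n₀ e^(−βz) dz = n₀·(e^(−β·z₁) − e^(−β·z₂)) / (β·(z₂−z₁))
e^(−0.597×3) = 0.1668; e^(−0.597×6.3) = 0.0233
⟨n⟩ = 0.73 × (0.1668 − 0.0233) / (0.597 × 3.3) = 0.73 × 0.0729 = 0.0532

0.053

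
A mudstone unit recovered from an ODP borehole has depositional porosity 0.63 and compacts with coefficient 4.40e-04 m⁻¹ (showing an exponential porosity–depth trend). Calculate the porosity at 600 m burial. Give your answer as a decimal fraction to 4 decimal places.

0.4838

Working in km (1 km = 1000 m; c in km⁻¹ = c in m⁻¹ × 1000):
φ = φ₀·exp(−c·Z) = 0.63 × exp(−0.44 × 0.6) = 0.63 × exp(−0.264)
  = 0.63 × 0.7680 = 0.4838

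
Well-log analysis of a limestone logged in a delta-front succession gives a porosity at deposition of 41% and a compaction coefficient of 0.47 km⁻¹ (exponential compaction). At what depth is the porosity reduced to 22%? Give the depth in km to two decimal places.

1.32 km

Invert Athy's law: Z = ln(φ₀/φ) / β
Z = ln(0.41/0.22) / 0.47 = ln(1.864) / 0.47 = 0.6225 / 0.47 = 1.325 km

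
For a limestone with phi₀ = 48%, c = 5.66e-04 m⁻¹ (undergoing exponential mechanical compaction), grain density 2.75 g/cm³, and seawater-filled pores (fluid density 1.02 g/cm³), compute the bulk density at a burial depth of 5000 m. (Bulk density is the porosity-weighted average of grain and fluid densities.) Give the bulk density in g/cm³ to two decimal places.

2.70 g/cm³

Working in km (1 km = 1000 m; c in km⁻¹ = c in m⁻¹ × 1000):
Porosity at depth: phi = 0.48·exp(−0.566×5) = 0.48×0.0590 = 0.0283
Bulk density: ρ_b = (1−phi)ρ_g + phi·ρ_f = 0.9717×2.75 + 0.0283×1.02
       = 2.672 + 0.029 = 2.701 g/cm³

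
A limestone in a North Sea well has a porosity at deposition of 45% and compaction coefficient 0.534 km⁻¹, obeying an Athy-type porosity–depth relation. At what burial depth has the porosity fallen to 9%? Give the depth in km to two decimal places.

3.01 km

Invert Athy's law: z = ln(φ₀/φ) / k
z = ln(0.45/0.09) / 0.534 = ln(5) / 0.534 = 1.6094 / 0.534 = 3.014 km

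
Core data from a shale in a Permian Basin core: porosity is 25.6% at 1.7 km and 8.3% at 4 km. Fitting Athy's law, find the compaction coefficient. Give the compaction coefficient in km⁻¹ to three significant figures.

0.490 km⁻¹

Athy: phi(d) = phi₀ e^(−βd) ⇒ phi₁/phi₂ = e^{β(d₂−d₁)} ⇒ β = ln(phi₁/phi₂)/(d₂−d₁)
β = ln(0.256/0.083) / (4 − 1.7) = ln(3.084) / 2.3 = 1.1263 / 2.3 = 0.4897 km⁻¹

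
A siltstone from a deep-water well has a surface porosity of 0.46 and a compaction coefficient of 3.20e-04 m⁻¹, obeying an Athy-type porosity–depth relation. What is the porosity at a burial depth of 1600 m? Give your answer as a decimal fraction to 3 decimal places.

Working in km (1 km = 1000 m; c in km⁻¹ = c in m⁻¹ × 1000):
phi = phi₀·exp(−c·d) = 0.46 × exp(−0.32 × 1.6) = 0.46 × exp(−0.512)
  = 0.46 × 0.5993 = 0.2757

0.276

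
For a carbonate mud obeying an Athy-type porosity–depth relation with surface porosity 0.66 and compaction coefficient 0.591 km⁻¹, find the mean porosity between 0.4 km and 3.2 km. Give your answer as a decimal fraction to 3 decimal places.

⟨n⟩ = (1/(Z₂−Z₁)) ∫ n₀ e^(−βZ) dZ = n₀·(e^(−β·Z₁) − e^(−β·Z₂)) / (β·(Z₂−Z₁))
e^(−0.591×0.4) = 0.7895; e^(−0.591×3.2) = 0.1509
⟨n⟩ = 0.66 × (0.7895 − 0.1509) / (0.591 × 2.8) = 0.66 × 0.3859 = 0.2547

0.255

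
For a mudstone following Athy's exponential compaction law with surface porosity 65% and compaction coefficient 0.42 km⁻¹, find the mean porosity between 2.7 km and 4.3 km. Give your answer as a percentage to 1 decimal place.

⟨phi⟩ = (1/(Z₂−Z₁)) ∫ phi₀ e^(−βZ) dZ = phi₀·(e^(−β·Z₁) − e^(−β·Z₂)) / (β·(Z₂−Z₁))
e^(−0.42×2.7) = 0.3217; e^(−0.42×4.3) = 0.1643
⟨phi⟩ = 0.65 × (0.3217 − 0.1643) / (0.42 × 1.6) = 0.65 × 0.2343 = 0.1523

15.2%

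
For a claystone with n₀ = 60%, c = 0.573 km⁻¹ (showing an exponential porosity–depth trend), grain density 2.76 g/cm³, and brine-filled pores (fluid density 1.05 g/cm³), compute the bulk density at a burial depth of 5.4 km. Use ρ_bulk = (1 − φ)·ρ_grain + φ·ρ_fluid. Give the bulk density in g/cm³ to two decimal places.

2.71 g/cm³

Porosity at depth: n = 0.6·exp(−0.573×5.4) = 0.6×0.0453 = 0.0272
Bulk density: ρ_b = (1−n)ρ_g + n·ρ_f = 0.9728×2.76 + 0.0272×1.05
       = 2.685 + 0.029 = 2.714 g/cm³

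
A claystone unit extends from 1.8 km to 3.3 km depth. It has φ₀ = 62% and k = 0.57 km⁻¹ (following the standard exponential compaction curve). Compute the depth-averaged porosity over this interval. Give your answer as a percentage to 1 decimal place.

14.9%

⟨φ⟩ = (1/(Z₂−Z₁)) ∫ φ₀ e^(−kZ) dZ = φ₀·(e^(−k·Z₁) − e^(−k·Z₂)) / (k·(Z₂−Z₁))
e^(−0.57×1.8) = 0.3584; e^(−0.57×3.3) = 0.1524
⟨φ⟩ = 0.62 × (0.3584 − 0.1524) / (0.57 × 1.5) = 0.62 × 0.2409 = 0.1494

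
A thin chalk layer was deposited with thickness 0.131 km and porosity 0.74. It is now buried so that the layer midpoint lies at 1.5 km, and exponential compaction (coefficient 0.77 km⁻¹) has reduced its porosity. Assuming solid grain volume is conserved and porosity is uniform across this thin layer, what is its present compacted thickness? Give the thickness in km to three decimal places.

Porosity at 1.5 km: φ = 0.74·exp(−0.77×1.5) = 0.2331
Solid-volume conservation: h(1−φ) = h₀(1−φ₀) ⇒ h = h₀·(1−φ₀)/(1−φ)
h = 0.131 × (1 − 0.74)/(1 − 0.2331) = 0.131 × 0.3390 = 0.0444 km

0.044 km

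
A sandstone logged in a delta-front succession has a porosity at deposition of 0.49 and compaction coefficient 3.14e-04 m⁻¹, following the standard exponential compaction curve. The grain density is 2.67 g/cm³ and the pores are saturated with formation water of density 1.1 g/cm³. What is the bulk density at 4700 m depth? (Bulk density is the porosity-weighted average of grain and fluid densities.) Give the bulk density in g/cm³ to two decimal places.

2.49 g/cm³

Working in km (1 km = 1000 m; c in km⁻¹ = c in m⁻¹ × 1000):
Porosity at depth: n = 0.49·exp(−0.314×4.7) = 0.49×0.2286 = 0.1120
Bulk density: ρ_b = (1−n)ρ_g + n·ρ_f = 0.8880×2.67 + 0.1120×1.1
       = 2.371 + 0.123 = 2.494 g/cm³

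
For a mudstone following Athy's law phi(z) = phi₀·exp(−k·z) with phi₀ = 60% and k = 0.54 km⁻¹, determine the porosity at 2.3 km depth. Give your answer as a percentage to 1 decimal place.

phi = phi₀·exp(−k·z) = 0.6 × exp(−0.54 × 2.3) = 0.6 × exp(−1.242)
  = 0.6 × 0.2888 = 0.1733

17.3%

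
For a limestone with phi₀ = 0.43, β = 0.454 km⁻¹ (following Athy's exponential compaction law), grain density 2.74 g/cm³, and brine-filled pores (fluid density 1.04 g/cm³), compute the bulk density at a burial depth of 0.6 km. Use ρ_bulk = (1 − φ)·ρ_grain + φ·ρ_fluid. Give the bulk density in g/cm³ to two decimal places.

Porosity at depth: phi = 0.43·exp(−0.454×0.6) = 0.43×0.7615 = 0.3275
Bulk density: ρ_b = (1−phi)ρ_g + phi·ρ_f = 0.6725×2.74 + 0.3275×1.04
       = 1.843 + 0.341 = 2.183 g/cm³

2.18 g/cm³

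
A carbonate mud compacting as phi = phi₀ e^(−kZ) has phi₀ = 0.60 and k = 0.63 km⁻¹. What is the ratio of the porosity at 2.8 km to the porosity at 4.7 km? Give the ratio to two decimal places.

3.31

phi(Z₁)/phi(Z₂) = e^(−k·Z₁)/e^(−k·Z₂) = e^{k(Z₂−Z₁)}
= exp(0.63 × 1.9) = exp(1.197) = 3.3102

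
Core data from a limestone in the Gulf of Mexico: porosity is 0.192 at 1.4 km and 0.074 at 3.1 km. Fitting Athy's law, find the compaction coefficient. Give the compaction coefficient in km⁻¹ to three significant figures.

0.561 km⁻¹

Athy: φ(Z) = φ₀ e^(−kZ) ⇒ φ₁/φ₂ = e^{k(Z₂−Z₁)} ⇒ k = ln(φ₁/φ₂)/(Z₂−Z₁)
k = ln(0.192/0.074) / (3.1 − 1.4) = ln(2.595) / 1.7 = 0.9534 / 1.7 = 0.5608 km⁻¹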